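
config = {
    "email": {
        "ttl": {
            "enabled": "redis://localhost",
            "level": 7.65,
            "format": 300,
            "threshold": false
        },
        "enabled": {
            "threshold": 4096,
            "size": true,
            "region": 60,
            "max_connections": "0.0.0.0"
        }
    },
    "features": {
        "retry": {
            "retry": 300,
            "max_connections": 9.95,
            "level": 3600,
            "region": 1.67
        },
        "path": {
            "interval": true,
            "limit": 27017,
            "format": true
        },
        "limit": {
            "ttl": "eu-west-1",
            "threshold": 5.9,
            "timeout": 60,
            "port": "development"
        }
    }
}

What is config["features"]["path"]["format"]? True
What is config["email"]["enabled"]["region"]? 60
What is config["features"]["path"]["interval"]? True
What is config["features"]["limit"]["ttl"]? "eu-west-1"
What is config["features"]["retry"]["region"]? 1.67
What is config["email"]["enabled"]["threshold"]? 4096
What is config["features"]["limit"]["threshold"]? 5.9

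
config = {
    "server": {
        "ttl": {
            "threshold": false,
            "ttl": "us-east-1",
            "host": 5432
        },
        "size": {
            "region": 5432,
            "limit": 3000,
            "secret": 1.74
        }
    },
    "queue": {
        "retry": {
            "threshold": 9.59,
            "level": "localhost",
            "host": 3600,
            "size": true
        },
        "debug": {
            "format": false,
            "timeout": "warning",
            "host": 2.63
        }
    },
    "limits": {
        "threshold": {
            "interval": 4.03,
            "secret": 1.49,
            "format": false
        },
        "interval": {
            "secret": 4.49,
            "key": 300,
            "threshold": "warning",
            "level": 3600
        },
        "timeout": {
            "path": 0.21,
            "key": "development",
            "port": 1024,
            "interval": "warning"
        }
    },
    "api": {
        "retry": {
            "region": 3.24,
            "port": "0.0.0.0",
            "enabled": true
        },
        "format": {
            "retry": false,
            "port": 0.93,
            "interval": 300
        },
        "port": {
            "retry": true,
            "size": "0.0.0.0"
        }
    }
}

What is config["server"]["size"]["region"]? 5432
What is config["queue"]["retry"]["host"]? 3600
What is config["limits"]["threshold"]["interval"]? 4.03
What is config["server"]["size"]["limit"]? 3000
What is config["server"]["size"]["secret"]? 1.74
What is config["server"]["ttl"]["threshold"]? False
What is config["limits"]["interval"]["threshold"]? "warning"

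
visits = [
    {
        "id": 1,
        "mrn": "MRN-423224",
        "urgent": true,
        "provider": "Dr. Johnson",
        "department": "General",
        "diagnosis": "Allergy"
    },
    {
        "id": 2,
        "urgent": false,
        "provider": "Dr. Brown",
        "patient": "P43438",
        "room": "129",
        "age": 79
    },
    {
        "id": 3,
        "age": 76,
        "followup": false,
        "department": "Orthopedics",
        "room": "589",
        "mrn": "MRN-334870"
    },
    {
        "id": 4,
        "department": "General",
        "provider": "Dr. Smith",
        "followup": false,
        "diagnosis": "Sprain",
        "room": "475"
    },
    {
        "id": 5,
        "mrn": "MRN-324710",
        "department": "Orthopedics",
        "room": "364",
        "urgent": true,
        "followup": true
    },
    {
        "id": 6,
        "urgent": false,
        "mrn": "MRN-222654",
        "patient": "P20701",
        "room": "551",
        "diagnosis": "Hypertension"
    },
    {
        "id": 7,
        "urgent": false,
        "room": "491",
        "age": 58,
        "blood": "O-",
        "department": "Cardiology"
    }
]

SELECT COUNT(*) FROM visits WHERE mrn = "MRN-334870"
1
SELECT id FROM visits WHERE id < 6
[1, 2, 3, 4, 5]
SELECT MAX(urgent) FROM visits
True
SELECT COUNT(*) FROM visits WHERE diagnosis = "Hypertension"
1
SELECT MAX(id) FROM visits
7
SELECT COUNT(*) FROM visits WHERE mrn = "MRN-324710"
1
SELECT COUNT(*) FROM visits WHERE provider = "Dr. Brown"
1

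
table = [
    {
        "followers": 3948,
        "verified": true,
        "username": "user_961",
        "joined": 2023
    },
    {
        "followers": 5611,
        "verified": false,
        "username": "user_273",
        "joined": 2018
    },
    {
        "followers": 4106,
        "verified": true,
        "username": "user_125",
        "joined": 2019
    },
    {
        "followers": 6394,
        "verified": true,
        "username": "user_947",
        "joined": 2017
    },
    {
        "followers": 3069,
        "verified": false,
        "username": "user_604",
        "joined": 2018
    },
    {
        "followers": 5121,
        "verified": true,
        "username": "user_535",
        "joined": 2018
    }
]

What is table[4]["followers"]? 3069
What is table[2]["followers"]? 4106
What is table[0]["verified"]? True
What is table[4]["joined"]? 2018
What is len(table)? 6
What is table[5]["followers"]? 5121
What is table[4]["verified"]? False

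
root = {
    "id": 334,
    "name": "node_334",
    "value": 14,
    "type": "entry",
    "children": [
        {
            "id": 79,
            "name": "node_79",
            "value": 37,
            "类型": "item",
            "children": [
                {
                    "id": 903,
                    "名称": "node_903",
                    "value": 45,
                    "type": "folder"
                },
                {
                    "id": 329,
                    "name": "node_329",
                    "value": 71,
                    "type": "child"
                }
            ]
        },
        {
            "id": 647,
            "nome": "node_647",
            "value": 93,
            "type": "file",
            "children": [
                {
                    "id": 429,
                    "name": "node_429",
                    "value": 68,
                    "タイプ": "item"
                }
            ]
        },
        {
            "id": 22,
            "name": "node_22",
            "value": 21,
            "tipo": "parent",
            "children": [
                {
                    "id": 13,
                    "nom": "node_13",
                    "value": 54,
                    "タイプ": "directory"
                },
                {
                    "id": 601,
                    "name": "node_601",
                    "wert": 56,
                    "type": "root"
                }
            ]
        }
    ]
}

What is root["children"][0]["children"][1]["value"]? 71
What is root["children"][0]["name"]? "node_79"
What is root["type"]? "entry"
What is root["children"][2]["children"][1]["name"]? "node_601"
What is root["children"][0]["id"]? 79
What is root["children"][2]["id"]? 22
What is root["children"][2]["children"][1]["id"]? 601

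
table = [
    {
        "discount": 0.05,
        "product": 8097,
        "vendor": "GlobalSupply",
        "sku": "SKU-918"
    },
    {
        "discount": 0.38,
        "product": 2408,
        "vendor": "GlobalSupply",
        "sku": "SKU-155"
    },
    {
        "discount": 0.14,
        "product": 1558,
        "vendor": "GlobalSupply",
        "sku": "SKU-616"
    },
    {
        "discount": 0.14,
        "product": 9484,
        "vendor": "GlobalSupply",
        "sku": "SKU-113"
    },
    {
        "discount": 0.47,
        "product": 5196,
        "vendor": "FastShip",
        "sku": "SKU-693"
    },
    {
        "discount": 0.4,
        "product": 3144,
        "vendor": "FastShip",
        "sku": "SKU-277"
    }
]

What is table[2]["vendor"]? "GlobalSupply"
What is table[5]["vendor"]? "FastShip"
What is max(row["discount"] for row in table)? 0.47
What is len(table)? 6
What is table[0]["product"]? 8097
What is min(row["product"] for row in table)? 1558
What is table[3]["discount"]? 0.14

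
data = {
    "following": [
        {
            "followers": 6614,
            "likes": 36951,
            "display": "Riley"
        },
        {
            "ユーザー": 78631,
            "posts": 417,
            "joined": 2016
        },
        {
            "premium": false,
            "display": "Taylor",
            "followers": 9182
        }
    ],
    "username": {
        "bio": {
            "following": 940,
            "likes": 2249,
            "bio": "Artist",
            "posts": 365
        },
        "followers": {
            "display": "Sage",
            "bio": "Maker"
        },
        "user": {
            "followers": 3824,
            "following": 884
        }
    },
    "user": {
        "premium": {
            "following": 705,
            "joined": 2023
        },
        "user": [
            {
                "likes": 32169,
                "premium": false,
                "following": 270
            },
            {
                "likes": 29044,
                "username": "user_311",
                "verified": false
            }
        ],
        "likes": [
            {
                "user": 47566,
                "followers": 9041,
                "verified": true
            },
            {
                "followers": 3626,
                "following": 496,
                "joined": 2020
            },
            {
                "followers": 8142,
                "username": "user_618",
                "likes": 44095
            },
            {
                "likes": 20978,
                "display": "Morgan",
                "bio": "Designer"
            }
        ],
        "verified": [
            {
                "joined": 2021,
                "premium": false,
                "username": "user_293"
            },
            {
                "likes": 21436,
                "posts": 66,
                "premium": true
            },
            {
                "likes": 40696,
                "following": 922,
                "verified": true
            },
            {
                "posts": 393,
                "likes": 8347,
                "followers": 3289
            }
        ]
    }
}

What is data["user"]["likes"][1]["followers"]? 3626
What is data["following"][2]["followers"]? 9182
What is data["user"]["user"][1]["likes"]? 29044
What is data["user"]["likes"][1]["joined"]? 2020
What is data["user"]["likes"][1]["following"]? 496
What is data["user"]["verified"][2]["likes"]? 40696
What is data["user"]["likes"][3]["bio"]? "Designer"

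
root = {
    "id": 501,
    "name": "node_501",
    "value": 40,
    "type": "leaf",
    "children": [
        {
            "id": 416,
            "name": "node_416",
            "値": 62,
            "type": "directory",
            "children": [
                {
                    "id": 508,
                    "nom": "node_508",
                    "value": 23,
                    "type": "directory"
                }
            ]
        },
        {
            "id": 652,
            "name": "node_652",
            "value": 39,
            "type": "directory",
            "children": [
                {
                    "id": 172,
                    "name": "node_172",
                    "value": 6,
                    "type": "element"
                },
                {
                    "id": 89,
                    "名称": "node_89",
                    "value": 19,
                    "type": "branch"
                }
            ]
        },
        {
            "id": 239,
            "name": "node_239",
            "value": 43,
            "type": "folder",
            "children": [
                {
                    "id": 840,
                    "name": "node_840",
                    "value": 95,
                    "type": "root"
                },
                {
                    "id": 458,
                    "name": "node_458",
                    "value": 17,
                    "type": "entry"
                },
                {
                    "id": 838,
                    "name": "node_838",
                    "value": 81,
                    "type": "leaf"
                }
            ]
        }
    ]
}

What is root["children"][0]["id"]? 416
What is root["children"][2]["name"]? "node_239"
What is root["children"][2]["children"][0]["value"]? 95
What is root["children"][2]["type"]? "folder"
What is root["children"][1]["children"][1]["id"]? 89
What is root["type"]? "leaf"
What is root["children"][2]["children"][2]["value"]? 81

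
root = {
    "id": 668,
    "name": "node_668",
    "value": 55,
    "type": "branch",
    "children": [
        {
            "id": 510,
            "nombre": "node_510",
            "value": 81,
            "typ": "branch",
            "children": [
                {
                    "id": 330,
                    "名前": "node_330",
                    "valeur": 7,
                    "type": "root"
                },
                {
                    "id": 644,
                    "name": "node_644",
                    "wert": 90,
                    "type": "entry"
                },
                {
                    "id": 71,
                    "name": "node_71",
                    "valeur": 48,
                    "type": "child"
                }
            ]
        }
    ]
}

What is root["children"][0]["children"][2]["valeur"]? 48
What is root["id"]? 668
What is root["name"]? "node_668"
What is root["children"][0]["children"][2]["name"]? "node_71"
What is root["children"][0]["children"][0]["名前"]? "node_330"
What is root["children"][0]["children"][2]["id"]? 71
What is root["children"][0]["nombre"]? "node_510"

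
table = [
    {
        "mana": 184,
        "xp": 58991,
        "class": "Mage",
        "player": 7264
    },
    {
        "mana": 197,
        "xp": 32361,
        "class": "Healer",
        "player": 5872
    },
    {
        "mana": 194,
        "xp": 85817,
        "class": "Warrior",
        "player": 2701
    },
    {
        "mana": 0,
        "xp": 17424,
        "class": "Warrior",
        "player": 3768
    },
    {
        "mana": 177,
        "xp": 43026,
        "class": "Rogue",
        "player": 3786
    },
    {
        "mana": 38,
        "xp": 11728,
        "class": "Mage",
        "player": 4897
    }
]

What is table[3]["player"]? 3768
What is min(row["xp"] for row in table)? 11728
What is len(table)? 6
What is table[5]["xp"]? 11728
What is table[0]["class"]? "Mage"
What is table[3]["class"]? "Warrior"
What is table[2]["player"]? 2701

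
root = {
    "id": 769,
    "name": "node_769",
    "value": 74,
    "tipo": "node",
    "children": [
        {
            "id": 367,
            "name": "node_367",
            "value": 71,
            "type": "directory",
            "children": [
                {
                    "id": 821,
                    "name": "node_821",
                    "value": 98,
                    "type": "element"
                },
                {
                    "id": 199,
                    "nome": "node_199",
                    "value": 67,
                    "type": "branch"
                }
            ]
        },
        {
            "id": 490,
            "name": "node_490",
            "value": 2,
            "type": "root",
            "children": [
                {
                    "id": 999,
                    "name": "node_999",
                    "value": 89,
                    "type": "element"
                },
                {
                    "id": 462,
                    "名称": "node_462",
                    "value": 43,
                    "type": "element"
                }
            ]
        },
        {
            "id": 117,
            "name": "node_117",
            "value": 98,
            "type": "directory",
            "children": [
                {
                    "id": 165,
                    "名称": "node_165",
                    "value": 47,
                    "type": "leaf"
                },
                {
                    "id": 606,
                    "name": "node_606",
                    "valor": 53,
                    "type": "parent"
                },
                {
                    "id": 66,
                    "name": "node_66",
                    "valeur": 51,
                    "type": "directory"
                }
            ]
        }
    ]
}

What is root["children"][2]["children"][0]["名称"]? "node_165"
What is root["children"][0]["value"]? 71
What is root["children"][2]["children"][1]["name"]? "node_606"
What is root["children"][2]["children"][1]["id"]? 606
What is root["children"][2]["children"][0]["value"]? 47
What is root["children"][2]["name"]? "node_117"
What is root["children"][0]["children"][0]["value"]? 98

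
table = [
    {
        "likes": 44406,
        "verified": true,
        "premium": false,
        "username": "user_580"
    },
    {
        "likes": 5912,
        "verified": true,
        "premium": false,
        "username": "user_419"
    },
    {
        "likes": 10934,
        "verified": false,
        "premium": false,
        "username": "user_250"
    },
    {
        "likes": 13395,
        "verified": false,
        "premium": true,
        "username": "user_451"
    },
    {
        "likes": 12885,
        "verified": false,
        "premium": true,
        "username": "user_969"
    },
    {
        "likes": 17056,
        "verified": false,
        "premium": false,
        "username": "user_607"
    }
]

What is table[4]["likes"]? 12885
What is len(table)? 6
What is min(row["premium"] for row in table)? False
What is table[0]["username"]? "user_580"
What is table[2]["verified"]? False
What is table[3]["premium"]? True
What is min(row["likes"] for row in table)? 5912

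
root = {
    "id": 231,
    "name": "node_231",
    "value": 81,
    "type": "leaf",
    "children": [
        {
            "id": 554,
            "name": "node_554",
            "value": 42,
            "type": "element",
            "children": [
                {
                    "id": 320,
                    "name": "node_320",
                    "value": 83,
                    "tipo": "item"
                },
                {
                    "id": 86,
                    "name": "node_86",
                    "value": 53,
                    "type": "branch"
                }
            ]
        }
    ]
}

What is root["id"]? 231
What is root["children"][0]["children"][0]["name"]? "node_320"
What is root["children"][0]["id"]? 554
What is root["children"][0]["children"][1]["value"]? 53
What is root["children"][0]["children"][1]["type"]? "branch"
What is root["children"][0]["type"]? "element"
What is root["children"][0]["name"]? "node_554"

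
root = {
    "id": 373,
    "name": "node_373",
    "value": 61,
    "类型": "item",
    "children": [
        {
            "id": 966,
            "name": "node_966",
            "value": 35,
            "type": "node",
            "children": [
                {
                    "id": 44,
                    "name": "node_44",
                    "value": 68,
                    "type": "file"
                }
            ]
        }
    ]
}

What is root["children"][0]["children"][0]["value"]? 68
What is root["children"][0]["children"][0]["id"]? 44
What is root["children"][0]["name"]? "node_966"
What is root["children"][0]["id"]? 966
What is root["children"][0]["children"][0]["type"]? "file"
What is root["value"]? 61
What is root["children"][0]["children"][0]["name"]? "node_44"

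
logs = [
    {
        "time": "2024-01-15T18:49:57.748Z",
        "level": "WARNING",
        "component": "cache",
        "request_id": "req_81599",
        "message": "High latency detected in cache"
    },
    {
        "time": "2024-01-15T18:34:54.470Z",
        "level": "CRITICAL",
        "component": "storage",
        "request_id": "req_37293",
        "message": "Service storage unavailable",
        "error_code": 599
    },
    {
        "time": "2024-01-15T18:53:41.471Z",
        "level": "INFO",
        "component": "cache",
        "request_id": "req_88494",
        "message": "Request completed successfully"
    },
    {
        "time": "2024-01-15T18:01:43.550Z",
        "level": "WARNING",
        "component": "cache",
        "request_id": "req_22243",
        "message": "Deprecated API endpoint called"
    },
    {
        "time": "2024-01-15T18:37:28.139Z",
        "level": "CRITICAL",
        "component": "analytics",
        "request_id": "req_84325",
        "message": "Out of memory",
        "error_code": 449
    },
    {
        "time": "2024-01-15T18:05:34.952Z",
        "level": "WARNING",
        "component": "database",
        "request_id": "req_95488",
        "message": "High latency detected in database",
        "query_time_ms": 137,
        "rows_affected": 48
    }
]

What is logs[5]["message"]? "High latency detected in database"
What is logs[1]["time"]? "2024-01-15T18:34:54.470Z"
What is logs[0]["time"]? "2024-01-15T18:49:57.748Z"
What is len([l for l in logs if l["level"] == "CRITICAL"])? 2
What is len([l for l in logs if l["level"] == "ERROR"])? 0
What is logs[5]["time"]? "2024-01-15T18:05:34.952Z"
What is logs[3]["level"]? "WARNING"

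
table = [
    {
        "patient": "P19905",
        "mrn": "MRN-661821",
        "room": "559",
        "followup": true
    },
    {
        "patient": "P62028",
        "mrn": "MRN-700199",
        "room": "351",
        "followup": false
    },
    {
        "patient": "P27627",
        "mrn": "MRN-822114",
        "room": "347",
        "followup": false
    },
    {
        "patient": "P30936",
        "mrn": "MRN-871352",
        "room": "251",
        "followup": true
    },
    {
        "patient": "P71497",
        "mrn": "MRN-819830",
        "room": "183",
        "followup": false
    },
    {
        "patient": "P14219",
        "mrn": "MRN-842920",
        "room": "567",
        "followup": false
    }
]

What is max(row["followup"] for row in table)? True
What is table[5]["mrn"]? "MRN-842920"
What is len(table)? 6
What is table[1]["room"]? "351"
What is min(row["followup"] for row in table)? False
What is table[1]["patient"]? "P62028"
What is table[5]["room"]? "567"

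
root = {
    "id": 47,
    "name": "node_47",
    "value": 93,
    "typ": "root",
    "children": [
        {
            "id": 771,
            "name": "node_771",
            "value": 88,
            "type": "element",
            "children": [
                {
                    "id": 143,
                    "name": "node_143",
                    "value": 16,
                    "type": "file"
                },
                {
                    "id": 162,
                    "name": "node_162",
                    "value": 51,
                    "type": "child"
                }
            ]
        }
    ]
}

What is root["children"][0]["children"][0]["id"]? 143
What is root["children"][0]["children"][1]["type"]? "child"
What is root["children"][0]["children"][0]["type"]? "file"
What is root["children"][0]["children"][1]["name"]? "node_162"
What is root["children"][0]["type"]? "element"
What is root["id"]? 47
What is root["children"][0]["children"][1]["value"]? 51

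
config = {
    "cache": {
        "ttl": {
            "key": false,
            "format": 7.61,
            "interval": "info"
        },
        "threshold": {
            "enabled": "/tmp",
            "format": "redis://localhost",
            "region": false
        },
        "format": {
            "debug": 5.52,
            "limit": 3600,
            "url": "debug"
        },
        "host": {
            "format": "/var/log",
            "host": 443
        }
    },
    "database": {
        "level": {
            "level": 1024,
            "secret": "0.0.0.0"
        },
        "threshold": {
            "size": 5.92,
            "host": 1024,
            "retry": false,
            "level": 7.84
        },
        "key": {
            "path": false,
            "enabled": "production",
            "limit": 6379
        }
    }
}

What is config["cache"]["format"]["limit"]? 3600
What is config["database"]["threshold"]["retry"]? False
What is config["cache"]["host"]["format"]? "/var/log"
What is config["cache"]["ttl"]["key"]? False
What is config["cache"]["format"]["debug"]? 5.52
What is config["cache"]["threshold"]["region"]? False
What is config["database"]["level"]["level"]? 1024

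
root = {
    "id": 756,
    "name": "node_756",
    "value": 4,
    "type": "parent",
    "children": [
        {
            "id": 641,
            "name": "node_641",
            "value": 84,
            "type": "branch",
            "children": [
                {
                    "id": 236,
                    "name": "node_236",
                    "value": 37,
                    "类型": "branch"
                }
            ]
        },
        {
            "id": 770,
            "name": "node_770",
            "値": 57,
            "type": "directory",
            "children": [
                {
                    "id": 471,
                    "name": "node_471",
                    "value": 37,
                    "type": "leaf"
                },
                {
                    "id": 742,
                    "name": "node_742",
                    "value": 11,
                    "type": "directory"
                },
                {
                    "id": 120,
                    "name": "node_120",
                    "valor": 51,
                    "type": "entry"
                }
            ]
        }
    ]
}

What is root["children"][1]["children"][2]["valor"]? 51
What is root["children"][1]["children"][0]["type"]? "leaf"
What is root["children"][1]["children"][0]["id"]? 471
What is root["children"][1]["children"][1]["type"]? "directory"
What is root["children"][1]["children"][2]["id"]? 120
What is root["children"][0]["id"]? 641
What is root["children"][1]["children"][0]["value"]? 37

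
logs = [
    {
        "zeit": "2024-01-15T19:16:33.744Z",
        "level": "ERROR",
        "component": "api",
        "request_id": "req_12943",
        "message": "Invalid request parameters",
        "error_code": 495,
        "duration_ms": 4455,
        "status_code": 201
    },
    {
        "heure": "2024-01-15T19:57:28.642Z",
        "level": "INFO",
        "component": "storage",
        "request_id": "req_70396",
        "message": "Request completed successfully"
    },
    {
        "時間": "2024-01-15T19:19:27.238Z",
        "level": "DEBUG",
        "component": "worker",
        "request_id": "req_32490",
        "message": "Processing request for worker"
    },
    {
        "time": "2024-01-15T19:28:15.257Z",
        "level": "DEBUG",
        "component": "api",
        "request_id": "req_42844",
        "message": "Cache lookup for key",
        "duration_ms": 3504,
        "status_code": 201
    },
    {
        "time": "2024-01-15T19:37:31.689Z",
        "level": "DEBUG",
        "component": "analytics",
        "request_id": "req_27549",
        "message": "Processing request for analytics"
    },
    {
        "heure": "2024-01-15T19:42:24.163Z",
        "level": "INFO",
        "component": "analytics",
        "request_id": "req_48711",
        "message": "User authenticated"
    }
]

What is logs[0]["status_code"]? 201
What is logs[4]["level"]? "DEBUG"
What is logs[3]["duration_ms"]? 3504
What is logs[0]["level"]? "ERROR"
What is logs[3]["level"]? "DEBUG"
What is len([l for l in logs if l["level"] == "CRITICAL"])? 0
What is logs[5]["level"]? "INFO"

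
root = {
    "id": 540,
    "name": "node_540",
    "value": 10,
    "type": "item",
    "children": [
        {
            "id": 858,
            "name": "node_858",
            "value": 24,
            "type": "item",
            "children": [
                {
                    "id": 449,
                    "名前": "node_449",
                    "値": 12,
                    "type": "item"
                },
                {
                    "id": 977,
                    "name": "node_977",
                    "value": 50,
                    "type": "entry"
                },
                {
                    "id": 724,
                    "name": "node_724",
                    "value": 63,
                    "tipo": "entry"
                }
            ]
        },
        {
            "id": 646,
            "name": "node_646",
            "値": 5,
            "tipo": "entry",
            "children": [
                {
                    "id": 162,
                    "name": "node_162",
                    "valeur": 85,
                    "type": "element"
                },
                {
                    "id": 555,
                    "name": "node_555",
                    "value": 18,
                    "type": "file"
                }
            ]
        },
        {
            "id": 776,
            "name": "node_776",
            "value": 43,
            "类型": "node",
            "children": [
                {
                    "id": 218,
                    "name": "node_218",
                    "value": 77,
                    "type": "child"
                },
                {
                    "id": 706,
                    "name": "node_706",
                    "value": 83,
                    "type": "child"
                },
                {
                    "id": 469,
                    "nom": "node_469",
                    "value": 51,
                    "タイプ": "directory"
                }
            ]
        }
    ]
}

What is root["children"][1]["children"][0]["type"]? "element"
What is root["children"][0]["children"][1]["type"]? "entry"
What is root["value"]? 10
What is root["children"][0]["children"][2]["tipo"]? "entry"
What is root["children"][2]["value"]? 43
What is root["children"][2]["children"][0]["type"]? "child"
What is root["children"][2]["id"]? 776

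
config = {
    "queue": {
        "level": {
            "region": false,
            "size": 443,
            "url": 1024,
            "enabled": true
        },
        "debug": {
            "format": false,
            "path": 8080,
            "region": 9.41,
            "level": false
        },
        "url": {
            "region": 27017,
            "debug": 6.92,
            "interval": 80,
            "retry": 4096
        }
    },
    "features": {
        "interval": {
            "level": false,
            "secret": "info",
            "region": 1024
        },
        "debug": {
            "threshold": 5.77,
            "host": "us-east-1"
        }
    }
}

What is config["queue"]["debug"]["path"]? 8080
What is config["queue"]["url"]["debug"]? 6.92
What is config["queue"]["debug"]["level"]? False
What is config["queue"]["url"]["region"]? 27017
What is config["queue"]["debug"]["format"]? False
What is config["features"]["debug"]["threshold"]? 5.77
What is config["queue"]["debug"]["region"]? 9.41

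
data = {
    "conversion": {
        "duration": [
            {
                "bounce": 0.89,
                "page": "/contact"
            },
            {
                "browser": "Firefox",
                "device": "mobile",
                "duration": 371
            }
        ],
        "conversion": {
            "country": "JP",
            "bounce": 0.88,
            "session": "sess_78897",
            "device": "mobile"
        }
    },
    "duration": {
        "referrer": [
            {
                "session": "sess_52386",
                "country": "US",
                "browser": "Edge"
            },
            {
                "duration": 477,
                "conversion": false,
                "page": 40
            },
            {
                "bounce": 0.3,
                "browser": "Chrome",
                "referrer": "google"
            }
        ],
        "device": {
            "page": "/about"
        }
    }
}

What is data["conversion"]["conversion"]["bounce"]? 0.88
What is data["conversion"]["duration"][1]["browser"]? "Firefox"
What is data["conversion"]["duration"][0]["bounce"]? 0.89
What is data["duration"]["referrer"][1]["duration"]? 477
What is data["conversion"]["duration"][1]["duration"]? 371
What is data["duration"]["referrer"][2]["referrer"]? "google"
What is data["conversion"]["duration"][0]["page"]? "/contact"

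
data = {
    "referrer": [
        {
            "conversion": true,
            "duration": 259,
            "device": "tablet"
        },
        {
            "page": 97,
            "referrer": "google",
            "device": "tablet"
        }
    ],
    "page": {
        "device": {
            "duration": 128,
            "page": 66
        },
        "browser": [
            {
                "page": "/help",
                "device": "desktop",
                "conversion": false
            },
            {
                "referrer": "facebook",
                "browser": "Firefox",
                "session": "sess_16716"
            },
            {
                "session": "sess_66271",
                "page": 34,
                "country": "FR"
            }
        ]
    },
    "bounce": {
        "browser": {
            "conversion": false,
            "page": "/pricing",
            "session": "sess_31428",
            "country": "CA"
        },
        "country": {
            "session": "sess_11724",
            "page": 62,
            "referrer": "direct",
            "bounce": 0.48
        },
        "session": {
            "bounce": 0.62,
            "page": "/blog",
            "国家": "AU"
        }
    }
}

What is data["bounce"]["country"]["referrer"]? "direct"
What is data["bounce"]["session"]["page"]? "/blog"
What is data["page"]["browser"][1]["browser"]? "Firefox"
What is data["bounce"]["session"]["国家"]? "AU"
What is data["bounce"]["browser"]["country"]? "CA"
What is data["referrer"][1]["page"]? 97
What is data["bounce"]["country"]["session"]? "sess_11724"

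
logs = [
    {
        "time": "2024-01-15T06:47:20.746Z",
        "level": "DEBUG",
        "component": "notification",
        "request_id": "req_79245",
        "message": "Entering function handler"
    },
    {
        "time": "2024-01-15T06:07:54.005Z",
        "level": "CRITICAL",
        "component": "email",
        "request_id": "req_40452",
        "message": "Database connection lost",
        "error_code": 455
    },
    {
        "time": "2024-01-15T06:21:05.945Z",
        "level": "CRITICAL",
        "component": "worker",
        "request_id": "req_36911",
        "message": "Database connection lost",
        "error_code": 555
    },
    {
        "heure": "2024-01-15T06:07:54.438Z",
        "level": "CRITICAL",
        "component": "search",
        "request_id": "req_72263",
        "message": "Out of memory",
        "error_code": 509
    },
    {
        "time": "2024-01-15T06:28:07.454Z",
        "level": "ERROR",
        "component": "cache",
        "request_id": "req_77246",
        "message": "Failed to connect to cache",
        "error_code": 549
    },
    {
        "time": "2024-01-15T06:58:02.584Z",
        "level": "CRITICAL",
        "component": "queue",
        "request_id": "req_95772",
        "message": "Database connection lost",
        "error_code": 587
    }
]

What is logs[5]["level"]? "CRITICAL"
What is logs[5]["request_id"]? "req_95772"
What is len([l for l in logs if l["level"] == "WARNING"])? 0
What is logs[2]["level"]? "CRITICAL"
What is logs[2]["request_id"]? "req_36911"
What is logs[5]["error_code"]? 587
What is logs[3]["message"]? "Out of memory"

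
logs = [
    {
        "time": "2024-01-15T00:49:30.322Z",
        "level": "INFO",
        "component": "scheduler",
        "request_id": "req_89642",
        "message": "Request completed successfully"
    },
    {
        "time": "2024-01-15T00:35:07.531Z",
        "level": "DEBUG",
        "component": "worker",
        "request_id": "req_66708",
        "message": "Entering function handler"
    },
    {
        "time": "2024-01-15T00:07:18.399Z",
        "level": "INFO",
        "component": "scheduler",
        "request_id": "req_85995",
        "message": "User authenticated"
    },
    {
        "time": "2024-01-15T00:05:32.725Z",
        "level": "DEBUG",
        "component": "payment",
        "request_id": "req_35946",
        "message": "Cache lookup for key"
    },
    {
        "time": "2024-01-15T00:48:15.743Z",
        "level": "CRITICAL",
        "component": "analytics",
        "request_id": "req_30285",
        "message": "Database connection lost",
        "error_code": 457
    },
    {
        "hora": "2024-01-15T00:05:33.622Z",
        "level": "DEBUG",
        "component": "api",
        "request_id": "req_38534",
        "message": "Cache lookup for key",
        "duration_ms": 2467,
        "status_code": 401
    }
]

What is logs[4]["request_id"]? "req_30285"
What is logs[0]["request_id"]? "req_89642"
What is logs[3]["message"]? "Cache lookup for key"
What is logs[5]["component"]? "api"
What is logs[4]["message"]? "Database connection lost"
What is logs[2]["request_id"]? "req_85995"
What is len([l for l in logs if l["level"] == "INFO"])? 2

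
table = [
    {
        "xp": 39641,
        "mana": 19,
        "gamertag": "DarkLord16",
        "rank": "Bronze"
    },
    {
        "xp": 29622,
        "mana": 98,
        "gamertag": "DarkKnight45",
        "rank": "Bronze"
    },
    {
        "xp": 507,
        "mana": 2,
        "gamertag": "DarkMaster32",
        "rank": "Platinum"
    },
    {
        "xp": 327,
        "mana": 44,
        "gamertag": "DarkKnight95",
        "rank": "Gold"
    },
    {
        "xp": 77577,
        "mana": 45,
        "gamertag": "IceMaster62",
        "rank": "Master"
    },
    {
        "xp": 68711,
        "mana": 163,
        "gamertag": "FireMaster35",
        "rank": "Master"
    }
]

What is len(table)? 6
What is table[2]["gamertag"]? "DarkMaster32"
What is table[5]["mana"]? 163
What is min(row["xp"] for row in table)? 327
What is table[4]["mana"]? 45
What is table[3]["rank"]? "Gold"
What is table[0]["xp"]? 39641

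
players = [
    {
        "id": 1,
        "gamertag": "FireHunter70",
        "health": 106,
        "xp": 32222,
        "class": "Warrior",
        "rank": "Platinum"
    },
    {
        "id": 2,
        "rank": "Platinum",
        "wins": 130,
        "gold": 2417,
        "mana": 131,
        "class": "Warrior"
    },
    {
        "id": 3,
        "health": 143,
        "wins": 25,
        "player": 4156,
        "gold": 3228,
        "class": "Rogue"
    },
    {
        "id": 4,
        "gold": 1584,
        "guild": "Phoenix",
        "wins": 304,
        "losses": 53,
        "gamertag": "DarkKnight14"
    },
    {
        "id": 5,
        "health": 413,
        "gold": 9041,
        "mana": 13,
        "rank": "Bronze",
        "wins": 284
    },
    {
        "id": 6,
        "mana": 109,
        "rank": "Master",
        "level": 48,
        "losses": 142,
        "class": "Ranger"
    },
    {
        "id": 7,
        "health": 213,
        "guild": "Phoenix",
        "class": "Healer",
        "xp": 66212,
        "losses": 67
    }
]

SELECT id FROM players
[1, 2, 3, 4, 5, 6, 7]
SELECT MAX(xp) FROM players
66212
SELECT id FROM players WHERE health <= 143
[1, 3]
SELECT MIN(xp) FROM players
32222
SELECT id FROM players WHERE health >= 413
[5]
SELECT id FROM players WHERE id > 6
[7]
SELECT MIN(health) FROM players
106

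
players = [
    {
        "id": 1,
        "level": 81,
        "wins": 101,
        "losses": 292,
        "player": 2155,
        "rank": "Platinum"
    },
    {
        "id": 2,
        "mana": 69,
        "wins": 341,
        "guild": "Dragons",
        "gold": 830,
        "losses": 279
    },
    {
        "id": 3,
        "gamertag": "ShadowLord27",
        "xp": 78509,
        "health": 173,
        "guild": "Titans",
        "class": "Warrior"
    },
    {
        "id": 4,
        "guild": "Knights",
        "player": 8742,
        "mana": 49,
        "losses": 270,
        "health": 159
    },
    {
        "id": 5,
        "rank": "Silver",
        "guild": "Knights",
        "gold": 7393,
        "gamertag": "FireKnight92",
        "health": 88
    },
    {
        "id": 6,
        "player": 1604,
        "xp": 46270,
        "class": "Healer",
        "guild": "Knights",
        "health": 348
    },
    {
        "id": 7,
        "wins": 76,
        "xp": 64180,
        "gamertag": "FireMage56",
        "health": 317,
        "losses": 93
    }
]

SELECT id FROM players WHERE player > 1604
[1, 4]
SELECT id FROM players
[1, 2, 3, 4, 5, 6, 7]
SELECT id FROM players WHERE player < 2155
[6]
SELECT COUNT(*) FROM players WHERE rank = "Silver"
1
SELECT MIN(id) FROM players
1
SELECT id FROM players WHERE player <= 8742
[1, 4, 6]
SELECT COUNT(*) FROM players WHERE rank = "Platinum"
1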